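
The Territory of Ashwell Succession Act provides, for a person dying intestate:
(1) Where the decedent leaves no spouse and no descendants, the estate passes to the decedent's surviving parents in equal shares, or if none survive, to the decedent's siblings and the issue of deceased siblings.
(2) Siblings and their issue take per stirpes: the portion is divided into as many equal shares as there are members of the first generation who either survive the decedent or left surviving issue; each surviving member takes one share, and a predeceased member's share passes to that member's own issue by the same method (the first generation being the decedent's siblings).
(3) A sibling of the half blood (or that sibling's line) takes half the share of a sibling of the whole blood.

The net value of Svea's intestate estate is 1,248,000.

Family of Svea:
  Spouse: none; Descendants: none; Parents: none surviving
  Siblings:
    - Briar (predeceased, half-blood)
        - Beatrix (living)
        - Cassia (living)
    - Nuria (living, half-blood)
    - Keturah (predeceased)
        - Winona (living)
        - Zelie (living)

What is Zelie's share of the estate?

Zelie receives 312,000.

The entire 1,248,000 passes to the siblings and their issue.
Counting each half-blood sibling's line as half a unit, there are 2 units in 1,248,000, so one unit is 624,000. Whole-blood lines (Keturah) take 624,000 each; half-blood lines (Briar and Nuria) take 312,000 each.
Briar's share (312,000) is divided into 2 shares of 156,000: Beatrix and Cassia each take 156,000.
Keturah's share (624,000) is divided into 2 shares of 312,000: Winona and Zelie each take 312,000.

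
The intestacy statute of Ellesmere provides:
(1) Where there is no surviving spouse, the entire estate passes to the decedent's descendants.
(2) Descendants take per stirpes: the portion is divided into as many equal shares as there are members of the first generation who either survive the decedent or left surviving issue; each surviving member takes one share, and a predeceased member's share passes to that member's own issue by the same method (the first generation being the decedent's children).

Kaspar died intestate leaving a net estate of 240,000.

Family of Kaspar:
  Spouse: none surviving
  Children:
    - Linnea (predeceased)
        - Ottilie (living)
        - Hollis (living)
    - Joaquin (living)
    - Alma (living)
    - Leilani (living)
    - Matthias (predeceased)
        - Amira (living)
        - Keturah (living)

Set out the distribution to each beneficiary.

The entire 240,000 passes to the descendants.
That amount (240,000) is divided into 5 shares of 48,000: Joaquin, Alma, and Leilani each take 48,000; Linnea's 48,000 share passes to Linnea's issue; Matthias's 48,000 share passes to Matthias's issue.
Linnea's share (48,000) is divided into 2 shares of 24,000: Ottilie and Hollis each take 24,000.
Matthias's share (48,000) is divided into 2 shares of 24,000: Amira and Keturah each take 24,000.

Ottilie: 24,000; Hollis: 24,000; Joaquin: 48,000; Alma: 48,000; Leilani: 48,000; Amira: 24,000; Keturah: 24,000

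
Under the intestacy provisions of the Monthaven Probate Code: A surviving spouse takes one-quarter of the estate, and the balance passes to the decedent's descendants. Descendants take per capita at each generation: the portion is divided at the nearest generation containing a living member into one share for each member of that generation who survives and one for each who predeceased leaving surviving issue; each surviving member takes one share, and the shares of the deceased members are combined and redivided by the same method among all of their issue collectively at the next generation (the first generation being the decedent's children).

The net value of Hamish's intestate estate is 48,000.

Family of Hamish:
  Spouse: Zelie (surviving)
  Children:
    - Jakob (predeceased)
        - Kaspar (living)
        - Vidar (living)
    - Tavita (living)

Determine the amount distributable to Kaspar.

Kaspar receives 9,000.

Zelie takes one-quarter of 48,000 = 12,000. The remaining 36,000 passes to the descendants.
The descendants' portion (36,000) is divided at the children's generation into 2 shares of 18,000. Tavita takes 18,000. The remaining share for the deceased Jakob (18,000) is carried to the next generation.
That pool (18,000) is divided at the grandchildren's generation equally among Kaspar and Vidar: 9,000 each.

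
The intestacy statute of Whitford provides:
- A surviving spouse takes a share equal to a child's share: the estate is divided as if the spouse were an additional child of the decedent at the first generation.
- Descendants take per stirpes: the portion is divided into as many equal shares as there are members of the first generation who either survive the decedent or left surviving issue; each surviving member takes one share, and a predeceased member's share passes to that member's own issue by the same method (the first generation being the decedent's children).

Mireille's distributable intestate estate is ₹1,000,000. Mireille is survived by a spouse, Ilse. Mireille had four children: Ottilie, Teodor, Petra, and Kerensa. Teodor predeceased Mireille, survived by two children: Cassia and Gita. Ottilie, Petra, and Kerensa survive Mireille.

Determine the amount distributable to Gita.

Gita receives ₹100,000.

The spouse counts as an additional share at the children's level, so there are 5 primary shares of ₹200,000. Ilse takes one such share (₹200,000).
The children's combined portion (₹800,000) is divided into 4 shares of ₹200,000: Ottilie, Petra, and Kerensa each take ₹200,000; Teodor's ₹200,000 share passes to Teodor's issue.
Teodor's share (₹200,000) is divided into 2 shares of ₹100,000: Cassia and Gita each take ₹100,000.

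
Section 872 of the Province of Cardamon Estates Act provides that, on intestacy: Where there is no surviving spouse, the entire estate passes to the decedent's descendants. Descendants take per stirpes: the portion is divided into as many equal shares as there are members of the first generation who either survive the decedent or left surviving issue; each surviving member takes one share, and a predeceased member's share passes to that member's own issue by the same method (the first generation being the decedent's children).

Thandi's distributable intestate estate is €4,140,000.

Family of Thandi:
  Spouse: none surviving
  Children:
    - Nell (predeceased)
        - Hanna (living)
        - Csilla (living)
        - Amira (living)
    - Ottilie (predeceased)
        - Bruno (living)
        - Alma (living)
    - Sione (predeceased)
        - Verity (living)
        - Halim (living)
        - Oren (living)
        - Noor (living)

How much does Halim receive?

Halim receives €345,000.

The entire €4,140,000 passes to the descendants.
That amount (€4,140,000) is divided into 3 shares of €1,380,000: Nell's €1,380,000 share passes to Nell's issue; Ottilie's €1,380,000 share passes to Ottilie's issue; Sione's €1,380,000 share passes to Sione's issue.
Nell's share (€1,380,000) is divided into 3 shares of €460,000: Hanna, Csilla, and Amira each take €460,000.
Ottilie's share (€1,380,000) is divided into 2 shares of €690,000: Bruno and Alma each take €690,000.
Sione's share (€1,380,000) is divided into 4 shares of €345,000: Verity, Halim, Oren, and Noor each take €345,000.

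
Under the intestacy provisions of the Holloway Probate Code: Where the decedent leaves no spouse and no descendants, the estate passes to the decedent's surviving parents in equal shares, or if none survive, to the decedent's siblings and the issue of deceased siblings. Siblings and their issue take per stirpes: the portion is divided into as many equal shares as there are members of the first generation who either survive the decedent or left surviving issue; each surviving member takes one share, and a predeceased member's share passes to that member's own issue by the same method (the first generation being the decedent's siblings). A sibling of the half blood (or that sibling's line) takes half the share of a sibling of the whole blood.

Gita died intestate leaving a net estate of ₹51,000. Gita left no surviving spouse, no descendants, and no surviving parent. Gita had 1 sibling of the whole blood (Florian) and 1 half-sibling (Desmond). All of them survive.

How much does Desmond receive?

Desmond receives ₹17,000.

The entire ₹51,000 passes to the siblings and their issue.
Counting each half-blood sibling's line as half a unit, there are 3/2 units in ₹51,000, so one unit is ₹34,000. Whole-blood lines (Florian) take ₹34,000 each; half-blood lines (Desmond) take ₹17,000 each.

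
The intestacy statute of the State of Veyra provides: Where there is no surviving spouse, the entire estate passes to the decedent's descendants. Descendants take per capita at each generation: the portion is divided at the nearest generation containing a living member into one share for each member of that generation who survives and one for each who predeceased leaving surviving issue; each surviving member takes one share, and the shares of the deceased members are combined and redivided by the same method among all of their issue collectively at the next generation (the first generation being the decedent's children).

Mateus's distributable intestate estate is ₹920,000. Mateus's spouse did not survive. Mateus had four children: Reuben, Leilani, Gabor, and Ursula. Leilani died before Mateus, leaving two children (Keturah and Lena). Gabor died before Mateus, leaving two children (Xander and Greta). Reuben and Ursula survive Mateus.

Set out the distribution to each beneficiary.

The entire ₹920,000 passes to the descendants.
That amount (₹920,000) is divided at the children's generation into 4 shares of ₹230,000. Reuben and Ursula each take ₹230,000. The 2 shares of the deceased (Leilani and Gabor) are combined into a pool of ₹460,000.
That pool (₹460,000) is divided at the grandchildren's generation equally among Keturah, Lena, Xander, and Greta: ₹115,000 each.

Reuben: ₹230,000; Keturah: ₹115,000; Lena: ₹115,000; Xander: ₹115,000; Greta: ₹115,000; Ursula: ₹230,000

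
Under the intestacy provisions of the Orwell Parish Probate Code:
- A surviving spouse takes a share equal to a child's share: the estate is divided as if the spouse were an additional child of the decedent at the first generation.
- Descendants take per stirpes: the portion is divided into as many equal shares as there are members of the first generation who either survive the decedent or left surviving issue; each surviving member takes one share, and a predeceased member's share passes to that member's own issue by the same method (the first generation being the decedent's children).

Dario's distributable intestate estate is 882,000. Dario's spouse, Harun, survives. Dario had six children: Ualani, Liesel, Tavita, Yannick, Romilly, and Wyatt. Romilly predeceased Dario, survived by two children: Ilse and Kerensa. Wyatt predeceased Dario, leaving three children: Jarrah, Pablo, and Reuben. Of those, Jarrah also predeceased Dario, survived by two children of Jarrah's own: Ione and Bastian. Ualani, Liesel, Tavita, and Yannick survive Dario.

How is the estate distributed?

The spouse counts as an additional share at the children's level, so there are 7 primary shares of 126,000. Harun takes one such share (126,000).
The children's combined portion (756,000) is divided into 6 shares of 126,000: Ualani, Liesel, Tavita, and Yannick each take 126,000; Romilly's 126,000 share passes to Romilly's issue; Wyatt's 126,000 share passes to Wyatt's issue.
Romilly's share (126,000) is divided into 2 shares of 63,000: Ilse and Kerensa each take 63,000.
Wyatt's share (126,000) is divided into 3 shares of 42,000: Pablo and Reuben each take 42,000; Jarrah's 42,000 share passes to Jarrah's issue.
Jarrah's share (42,000) is divided into 2 shares of 21,000: Ione and Bastian each take 21,000.

Harun: 126,000; Ualani: 126,000; Liesel: 126,000; Tavita: 126,000; Yannick: 126,000; Ilse: 63,000; Kerensa: 63,000; Ione: 21,000; Bastian: 21,000; Pablo: 42,000; Reuben: 42,000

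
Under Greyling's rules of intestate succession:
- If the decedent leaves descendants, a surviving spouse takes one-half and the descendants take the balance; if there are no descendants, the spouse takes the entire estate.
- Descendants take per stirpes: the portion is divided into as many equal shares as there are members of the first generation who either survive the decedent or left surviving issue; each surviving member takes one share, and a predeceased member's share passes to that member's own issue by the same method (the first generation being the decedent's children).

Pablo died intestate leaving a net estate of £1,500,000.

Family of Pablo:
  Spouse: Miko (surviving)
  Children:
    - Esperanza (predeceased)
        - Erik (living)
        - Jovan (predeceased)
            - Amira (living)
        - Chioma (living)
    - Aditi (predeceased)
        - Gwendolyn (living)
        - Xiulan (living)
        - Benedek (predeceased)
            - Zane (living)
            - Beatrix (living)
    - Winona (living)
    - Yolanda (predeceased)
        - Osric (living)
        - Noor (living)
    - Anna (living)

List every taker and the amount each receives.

Miko: £750,000; Erik: £50,000; Amira: £50,000; Chioma: £50,000; Gwendolyn: £50,000; Xiulan: £50,000; Zane: £25,000; Beatrix: £25,000; Winona: £150,000; Osric: £75,000; Noor: £75,000; Anna: £150,000

Miko takes one-half of £1,500,000 = £750,000. The remaining £750,000 passes to the descendants.
The descendants' portion (£750,000) is divided into 5 shares of £150,000: Winona and Anna each take £150,000; Esperanza's £150,000 share passes to Esperanza's issue; Aditi's £150,000 share passes to Aditi's issue; Yolanda's £150,000 share passes to Yolanda's issue.
Esperanza's share (£150,000) is divided into 3 shares of £50,000: Erik and Chioma each take £50,000; Jovan's £50,000 share passes to Jovan's issue.
Jovan's share (£50,000) passes entirely to Amira.
Aditi's share (£150,000) is divided into 3 shares of £50,000: Gwendolyn and Xiulan each take £50,000; Benedek's £50,000 share passes to Benedek's issue.
Benedek's share (£50,000) is divided into 2 shares of £25,000: Zane and Beatrix each take £25,000.
Yolanda's share (£150,000) is divided into 2 shares of £75,000: Osric and Noor each take £75,000.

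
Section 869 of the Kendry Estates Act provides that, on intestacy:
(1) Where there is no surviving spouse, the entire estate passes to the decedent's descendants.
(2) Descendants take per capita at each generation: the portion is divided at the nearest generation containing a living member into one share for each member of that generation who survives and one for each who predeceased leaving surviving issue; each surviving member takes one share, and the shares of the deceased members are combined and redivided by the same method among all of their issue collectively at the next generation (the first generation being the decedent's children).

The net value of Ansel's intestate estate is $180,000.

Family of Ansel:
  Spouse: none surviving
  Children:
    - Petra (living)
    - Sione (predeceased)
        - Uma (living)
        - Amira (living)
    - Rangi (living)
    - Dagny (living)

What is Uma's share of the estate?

Uma receives $22,500.

The entire $180,000 passes to the descendants.
That amount ($180,000) is divided at the children's generation into 4 shares of $45,000. Petra, Rangi, and Dagny each take $45,000. The remaining share for the deceased Sione ($45,000) is carried to the next generation.
That pool ($45,000) is divided at the grandchildren's generation equally among Uma and Amira: $22,500 each.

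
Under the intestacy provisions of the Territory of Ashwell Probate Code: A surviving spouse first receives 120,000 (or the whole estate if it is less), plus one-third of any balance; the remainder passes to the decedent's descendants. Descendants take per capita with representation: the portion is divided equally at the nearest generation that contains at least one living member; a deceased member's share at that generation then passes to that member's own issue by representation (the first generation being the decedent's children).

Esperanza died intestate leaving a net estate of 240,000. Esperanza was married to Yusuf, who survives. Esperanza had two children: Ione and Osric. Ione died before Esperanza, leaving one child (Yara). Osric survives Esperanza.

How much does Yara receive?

Yara receives 40,000.

Yusuf first takes 120,000, leaving a balance of 120,000. Yusuf then takes one-third of the balance (40,000), for a total of 160,000. The remaining 80,000 passes to the descendants.
The descendants' portion (80,000) is divided into 2 shares of 40,000: Osric takes 40,000; Ione's 40,000 share passes to Ione's issue.
Ione's share (40,000) passes entirely to Yara.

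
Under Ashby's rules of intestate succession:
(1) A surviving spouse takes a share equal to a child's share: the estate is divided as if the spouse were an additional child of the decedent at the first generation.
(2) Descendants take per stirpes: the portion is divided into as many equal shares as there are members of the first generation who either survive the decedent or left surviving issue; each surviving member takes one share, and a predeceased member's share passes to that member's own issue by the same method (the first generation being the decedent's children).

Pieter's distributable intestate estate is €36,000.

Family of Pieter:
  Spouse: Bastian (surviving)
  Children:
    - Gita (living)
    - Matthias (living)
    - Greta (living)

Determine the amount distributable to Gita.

Gita receives €9,000.

The spouse counts as an additional share at the children's level, so there are 4 primary shares of €9,000. Bastian takes one such share (€9,000).
The children's combined portion (€27,000) is divided into 3 shares of €9,000: Gita, Matthias, and Greta each take €9,000.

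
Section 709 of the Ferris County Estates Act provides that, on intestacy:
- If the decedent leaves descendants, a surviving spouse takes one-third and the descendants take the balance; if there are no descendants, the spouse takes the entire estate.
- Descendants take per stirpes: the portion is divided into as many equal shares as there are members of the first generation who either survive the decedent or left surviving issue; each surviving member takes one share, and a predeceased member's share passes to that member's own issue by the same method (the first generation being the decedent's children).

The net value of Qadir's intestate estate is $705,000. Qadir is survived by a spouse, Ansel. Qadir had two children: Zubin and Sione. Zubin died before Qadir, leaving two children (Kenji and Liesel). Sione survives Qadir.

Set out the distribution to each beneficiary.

Ansel: $235,000; Kenji: $117,500; Liesel: $117,500; Sione: $235,000

Ansel takes one-third of $705,000 = $235,000. The remaining $470,000 passes to the descendants.
The descendants' portion ($470,000) is divided into 2 shares of $235,000: Sione takes $235,000; Zubin's $235,000 share passes to Zubin's issue.
Zubin's share ($235,000) is divided into 2 shares of $117,500: Kenji and Liesel each take $117,500.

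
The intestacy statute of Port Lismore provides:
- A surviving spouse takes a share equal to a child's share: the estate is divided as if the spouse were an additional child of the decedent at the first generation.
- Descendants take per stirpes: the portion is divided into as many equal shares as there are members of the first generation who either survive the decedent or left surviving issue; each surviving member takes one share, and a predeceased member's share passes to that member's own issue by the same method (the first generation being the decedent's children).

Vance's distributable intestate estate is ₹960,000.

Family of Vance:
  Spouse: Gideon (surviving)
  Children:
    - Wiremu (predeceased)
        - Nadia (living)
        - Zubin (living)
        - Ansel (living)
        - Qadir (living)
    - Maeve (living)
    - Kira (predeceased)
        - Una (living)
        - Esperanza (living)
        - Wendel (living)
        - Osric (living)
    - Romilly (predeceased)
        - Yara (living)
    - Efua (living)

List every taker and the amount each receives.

The spouse counts as an additional share at the children's level, so there are 6 primary shares of ₹160,000. Gideon takes one such share (₹160,000).
The children's combined portion (₹800,000) is divided into 5 shares of ₹160,000: Maeve and Efua each take ₹160,000; Wiremu's ₹160,000 share passes to Wiremu's issue; Kira's ₹160,000 share passes to Kira's issue; Romilly's ₹160,000 share passes to Romilly's issue.
Wiremu's share (₹160,000) is divided into 4 shares of ₹40,000: Nadia, Zubin, Ansel, and Qadir each take ₹40,000.
Kira's share (₹160,000) is divided into 4 shares of ₹40,000: Una, Esperanza, Wendel, and Osric each take ₹40,000.
Romilly's share (₹160,000) passes entirely to Yara.

Gideon: ₹160,000; Nadia: ₹40,000; Zubin: ₹40,000; Ansel: ₹40,000; Qadir: ₹40,000; Maeve: ₹160,000; Una: ₹40,000; Esperanza: ₹40,000; Wendel: ₹40,000; Osric: ₹40,000; Yara: ₹160,000; Efua: ₹160,000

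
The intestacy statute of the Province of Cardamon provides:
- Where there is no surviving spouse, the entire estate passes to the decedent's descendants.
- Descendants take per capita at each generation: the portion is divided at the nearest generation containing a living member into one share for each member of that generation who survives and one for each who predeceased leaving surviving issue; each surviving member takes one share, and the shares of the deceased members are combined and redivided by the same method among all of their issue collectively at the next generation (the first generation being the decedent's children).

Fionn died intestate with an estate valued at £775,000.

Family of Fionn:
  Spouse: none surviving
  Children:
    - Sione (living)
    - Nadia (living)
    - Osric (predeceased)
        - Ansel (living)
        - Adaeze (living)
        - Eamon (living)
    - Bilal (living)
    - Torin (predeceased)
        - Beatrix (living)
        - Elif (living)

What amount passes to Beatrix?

Beatrix receives £62,000.

The entire £775,000 passes to the descendants.
That amount (£775,000) is divided at the children's generation into 5 shares of £155,000. Sione, Nadia, and Bilal each take £155,000. The 2 shares of the deceased (Osric and Torin) are combined into a pool of £310,000.
That pool (£310,000) is divided at the grandchildren's generation equally among Ansel, Adaeze, Eamon, Beatrix, and Elif: £62,000 each.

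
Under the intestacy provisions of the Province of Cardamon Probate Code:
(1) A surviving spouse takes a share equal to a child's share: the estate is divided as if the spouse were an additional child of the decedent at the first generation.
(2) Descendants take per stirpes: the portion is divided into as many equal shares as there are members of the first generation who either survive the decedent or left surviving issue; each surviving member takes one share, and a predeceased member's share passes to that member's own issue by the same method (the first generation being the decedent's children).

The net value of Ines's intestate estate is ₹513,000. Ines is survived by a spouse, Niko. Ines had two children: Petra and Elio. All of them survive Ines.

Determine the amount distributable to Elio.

Elio receives ₹171,000.

The spouse counts as an additional share at the children's level, so there are 3 primary shares of ₹171,000. Niko takes one such share (₹171,000).
The children's combined portion (₹342,000) is divided into 2 shares of ₹171,000: Petra and Elio each take ₹171,000.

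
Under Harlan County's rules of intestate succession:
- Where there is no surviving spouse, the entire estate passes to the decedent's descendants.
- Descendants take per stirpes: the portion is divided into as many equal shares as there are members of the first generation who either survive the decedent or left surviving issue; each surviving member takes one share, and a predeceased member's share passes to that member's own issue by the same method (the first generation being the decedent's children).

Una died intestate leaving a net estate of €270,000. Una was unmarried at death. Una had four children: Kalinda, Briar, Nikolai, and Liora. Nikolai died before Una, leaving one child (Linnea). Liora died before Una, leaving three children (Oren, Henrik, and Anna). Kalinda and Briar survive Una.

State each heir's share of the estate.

Kalinda: €67,500; Briar: €67,500; Linnea: €67,500; Oren: €22,500; Henrik: €22,500; Anna: €22,500

The entire €270,000 passes to the descendants.
That amount (€270,000) is divided into 4 shares of €67,500: Kalinda and Briar each take €67,500; Nikolai's €67,500 share passes to Nikolai's issue; Liora's €67,500 share passes to Liora's issue.
Nikolai's share (€67,500) passes entirely to Linnea.
Liora's share (€67,500) is divided into 3 shares of €22,500: Oren, Henrik, and Anna each take €22,500.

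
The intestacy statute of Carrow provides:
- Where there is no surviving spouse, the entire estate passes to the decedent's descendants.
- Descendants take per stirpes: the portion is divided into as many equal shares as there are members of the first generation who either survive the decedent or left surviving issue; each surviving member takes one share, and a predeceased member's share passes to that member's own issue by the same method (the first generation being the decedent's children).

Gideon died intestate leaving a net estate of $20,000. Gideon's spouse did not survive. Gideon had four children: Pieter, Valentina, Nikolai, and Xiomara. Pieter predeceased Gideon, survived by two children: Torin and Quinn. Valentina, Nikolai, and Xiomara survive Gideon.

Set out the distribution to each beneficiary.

Torin: $2,500; Quinn: $2,500; Valentina: $5,000; Nikolai: $5,000; Xiomara: $5,000

The entire $20,000 passes to the descendants.
That amount ($20,000) is divided into 4 shares of $5,000: Valentina, Nikolai, and Xiomara each take $5,000; Pieter's $5,000 share passes to Pieter's issue.
Pieter's share ($5,000) is divided into 2 shares of $2,500: Torin and Quinn each take $2,500.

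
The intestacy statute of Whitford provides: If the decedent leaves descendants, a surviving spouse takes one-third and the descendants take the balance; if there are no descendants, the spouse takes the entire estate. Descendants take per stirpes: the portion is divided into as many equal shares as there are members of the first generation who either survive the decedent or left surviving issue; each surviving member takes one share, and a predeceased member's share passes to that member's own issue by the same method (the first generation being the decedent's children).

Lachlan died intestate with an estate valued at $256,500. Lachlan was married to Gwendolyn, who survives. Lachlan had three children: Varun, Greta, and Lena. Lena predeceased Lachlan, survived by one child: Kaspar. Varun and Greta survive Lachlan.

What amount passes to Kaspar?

Gwendolyn takes one-third of $256,500 = $85,500. The remaining $171,000 passes to the descendants.
The descendants' portion ($171,000) is divided into 3 shares of $57,000: Varun and Greta each take $57,000; Lena's $57,000 share passes to Lena's issue.
Lena's share ($57,000) passes entirely to Kaspar.

Kaspar receives $57,000.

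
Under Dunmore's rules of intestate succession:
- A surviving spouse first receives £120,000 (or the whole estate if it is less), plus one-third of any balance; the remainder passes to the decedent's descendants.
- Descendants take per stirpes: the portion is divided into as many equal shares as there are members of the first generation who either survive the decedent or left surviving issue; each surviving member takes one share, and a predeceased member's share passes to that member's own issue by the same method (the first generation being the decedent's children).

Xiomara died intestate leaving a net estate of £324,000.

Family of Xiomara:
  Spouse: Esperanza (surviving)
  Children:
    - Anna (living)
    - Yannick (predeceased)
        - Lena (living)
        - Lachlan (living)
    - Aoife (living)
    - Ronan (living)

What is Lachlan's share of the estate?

Lachlan receives £17,000.

Esperanza first takes £120,000, leaving a balance of £204,000. Esperanza then takes one-third of the balance (£68,000), for a total of £188,000. The remaining £136,000 passes to the descendants.
The descendants' portion (£136,000) is divided into 4 shares of £34,000: Anna, Aoife, and Ronan each take £34,000; Yannick's £34,000 share passes to Yannick's issue.
Yannick's share (£34,000) is divided into 2 shares of £17,000: Lena and Lachlan each take £17,000.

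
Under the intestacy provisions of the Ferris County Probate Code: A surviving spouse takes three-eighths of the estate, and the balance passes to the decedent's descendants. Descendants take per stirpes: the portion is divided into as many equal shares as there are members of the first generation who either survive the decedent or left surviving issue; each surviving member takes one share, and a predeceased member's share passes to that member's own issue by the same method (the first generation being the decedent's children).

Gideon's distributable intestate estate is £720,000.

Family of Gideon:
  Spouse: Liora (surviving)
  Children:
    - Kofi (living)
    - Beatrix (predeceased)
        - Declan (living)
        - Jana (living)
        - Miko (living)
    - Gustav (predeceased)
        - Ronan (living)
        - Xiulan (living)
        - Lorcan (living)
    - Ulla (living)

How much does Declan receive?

Liora takes three-eighths of £720,000 = £270,000. The remaining £450,000 passes to the descendants.
The descendants' portion (£450,000) is divided into 4 shares of £112,500: Kofi and Ulla each take £112,500; Beatrix's £112,500 share passes to Beatrix's issue; Gustav's £112,500 share passes to Gustav's issue.
Beatrix's share (£112,500) is divided into 3 shares of £37,500: Declan, Jana, and Miko each take £37,500.
Gustav's share (£112,500) is divided into 3 shares of £37,500: Ronan, Xiulan, and Lorcan each take £37,500.

Declan receives £37,500.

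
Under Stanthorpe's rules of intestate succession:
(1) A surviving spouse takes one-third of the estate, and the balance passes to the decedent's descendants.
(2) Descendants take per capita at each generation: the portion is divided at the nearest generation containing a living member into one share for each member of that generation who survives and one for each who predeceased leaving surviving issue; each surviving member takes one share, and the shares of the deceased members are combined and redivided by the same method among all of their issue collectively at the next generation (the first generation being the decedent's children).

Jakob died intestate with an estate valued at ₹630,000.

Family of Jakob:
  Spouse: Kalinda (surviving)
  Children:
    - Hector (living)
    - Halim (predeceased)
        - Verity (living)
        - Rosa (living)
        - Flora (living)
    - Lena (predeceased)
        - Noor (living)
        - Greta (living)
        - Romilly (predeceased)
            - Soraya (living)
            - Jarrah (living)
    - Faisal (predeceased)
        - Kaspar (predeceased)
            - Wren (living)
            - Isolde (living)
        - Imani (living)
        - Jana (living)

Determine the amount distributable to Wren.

Wren receives ₹17,500.

Kalinda takes one-third of ₹630,000 = ₹210,000. The remaining ₹420,000 passes to the descendants.
The descendants' portion (₹420,000) is divided at the children's generation into 4 shares of ₹105,000. Hector takes ₹105,000. The 3 shares of the deceased (Halim, Lena, and Faisal) are combined into a pool of ₹315,000.
That pool (₹315,000) is divided at the grandchildren's generation into 9 shares of ₹35,000. Verity, Rosa, Flora, Noor, Greta, Imani, and Jana each take ₹35,000. The 2 shares of the deceased (Romilly and Kaspar) are combined into a pool of ₹70,000.
That pool (₹70,000) is divided at the great-grandchildren's generation equally among Soraya, Jarrah, Wren, and Isolde: ₹17,500 each.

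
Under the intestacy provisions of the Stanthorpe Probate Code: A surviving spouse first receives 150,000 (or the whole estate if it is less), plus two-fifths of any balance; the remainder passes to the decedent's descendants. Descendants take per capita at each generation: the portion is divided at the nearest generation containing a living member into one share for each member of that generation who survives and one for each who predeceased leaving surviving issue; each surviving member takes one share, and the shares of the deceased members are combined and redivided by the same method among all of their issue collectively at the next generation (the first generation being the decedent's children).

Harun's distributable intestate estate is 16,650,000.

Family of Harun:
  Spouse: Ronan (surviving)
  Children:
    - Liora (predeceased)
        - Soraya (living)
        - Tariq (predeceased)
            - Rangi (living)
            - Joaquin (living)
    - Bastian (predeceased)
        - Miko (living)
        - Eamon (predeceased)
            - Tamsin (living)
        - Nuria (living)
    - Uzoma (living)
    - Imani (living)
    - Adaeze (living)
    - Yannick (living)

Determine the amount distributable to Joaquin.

Ronan first takes 150,000, leaving a balance of 16,500,000. Ronan then takes two-fifths of the balance (6,600,000), for a total of 6,750,000. The remaining 9,900,000 passes to the descendants.
The descendants' portion (9,900,000) is divided at the children's generation into 6 shares of 1,650,000. Uzoma, Imani, Adaeze, and Yannick each take 1,650,000. The 2 shares of the deceased (Liora and Bastian) are combined into a pool of 3,300,000.
That pool (3,300,000) is divided at the grandchildren's generation into 5 shares of 660,000. Soraya, Miko, and Nuria each take 660,000. The 2 shares of the deceased (Tariq and Eamon) are combined into a pool of 1,320,000.
That pool (1,320,000) is divided at the great-grandchildren's generation equally among Rangi, Joaquin, and Tamsin: 440,000 each.

Joaquin receives 440,000.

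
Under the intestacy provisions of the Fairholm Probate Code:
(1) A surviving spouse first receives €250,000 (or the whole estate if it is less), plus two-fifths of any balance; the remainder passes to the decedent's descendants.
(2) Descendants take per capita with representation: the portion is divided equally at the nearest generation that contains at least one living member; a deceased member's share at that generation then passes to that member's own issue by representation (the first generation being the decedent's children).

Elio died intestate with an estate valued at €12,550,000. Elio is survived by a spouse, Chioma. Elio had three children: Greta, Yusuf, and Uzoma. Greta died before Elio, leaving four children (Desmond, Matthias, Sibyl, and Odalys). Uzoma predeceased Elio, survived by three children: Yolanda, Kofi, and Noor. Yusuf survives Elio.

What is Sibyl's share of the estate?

Sibyl receives €615,000.

Chioma first takes €250,000, leaving a balance of €12,300,000. Chioma then takes two-fifths of the balance (€4,920,000), for a total of €5,170,000. The remaining €7,380,000 passes to the descendants.
The descendants' portion (€7,380,000) is divided into 3 shares of €2,460,000: Yusuf takes €2,460,000; Greta's €2,460,000 share passes to Greta's issue; Uzoma's €2,460,000 share passes to Uzoma's issue.
Greta's share (€2,460,000) is divided into 4 shares of €615,000: Desmond, Matthias, Sibyl, and Odalys each take €615,000.
Uzoma's share (€2,460,000) is divided into 3 shares of €820,000: Yolanda, Kofi, and Noor each take €820,000.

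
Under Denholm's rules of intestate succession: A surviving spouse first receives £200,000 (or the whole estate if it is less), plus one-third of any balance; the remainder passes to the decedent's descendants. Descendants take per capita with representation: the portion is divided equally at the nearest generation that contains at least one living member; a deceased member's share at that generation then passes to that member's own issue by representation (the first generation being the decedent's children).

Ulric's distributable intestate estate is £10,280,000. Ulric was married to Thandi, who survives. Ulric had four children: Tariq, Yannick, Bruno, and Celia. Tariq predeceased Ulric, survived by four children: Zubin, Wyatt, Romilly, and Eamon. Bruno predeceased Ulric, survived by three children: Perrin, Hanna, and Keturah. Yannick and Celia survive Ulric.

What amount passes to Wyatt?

Wyatt receives £420,000.

Thandi first takes £200,000, leaving a balance of £10,080,000. Thandi then takes one-third of the balance (£3,360,000), for a total of £3,560,000. The remaining £6,720,000 passes to the descendants.
The descendants' portion (£6,720,000) is divided into 4 shares of £1,680,000: Yannick and Celia each take £1,680,000; Tariq's £1,680,000 share passes to Tariq's issue; Bruno's £1,680,000 share passes to Bruno's issue.
Tariq's share (£1,680,000) is divided into 4 shares of £420,000: Zubin, Wyatt, Romilly, and Eamon each take £420,000.
Bruno's share (£1,680,000) is divided into 3 shares of £560,000: Perrin, Hanna, and Keturah each take £560,000.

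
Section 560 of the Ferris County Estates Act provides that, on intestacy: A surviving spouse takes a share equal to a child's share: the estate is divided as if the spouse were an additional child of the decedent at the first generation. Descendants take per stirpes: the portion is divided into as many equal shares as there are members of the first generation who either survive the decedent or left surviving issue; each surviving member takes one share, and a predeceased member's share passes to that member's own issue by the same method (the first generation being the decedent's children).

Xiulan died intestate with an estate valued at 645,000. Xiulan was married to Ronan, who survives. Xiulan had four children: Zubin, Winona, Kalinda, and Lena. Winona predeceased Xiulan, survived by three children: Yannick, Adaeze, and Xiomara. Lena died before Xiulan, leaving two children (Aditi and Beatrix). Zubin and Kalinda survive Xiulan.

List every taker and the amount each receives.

The spouse counts as an additional share at the children's level, so there are 5 primary shares of 129,000. Ronan takes one such share (129,000).
The children's combined portion (516,000) is divided into 4 shares of 129,000: Zubin and Kalinda each take 129,000; Winona's 129,000 share passes to Winona's issue; Lena's 129,000 share passes to Lena's issue.
Winona's share (129,000) is divided into 3 shares of 43,000: Yannick, Adaeze, and Xiomara each take 43,000.
Lena's share (129,000) is divided into 2 shares of 64,500: Aditi and Beatrix each take 64,500.

Ronan: 129,000; Zubin: 129,000; Yannick: 43,000; Adaeze: 43,000; Xiomara: 43,000; Kalinda: 129,000; Aditi: 64,500; Beatrix: 64,500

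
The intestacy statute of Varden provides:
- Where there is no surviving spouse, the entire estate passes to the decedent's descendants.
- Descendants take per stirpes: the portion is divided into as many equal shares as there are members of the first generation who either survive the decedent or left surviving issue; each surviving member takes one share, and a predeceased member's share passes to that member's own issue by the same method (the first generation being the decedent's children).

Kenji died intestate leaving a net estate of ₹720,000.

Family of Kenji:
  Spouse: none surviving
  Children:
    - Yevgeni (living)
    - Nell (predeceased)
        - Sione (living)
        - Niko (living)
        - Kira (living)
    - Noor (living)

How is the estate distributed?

Yevgeni: ₹240,000; Sione: ₹80,000; Niko: ₹80,000; Kira: ₹80,000; Noor: ₹240,000

The entire ₹720,000 passes to the descendants.
That amount (₹720,000) is divided into 3 shares of ₹240,000: Yevgeni and Noor each take ₹240,000; Nell's ₹240,000 share passes to Nell's issue.
Nell's share (₹240,000) is divided into 3 shares of ₹80,000: Sione, Niko, and Kira each take ₹80,000.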